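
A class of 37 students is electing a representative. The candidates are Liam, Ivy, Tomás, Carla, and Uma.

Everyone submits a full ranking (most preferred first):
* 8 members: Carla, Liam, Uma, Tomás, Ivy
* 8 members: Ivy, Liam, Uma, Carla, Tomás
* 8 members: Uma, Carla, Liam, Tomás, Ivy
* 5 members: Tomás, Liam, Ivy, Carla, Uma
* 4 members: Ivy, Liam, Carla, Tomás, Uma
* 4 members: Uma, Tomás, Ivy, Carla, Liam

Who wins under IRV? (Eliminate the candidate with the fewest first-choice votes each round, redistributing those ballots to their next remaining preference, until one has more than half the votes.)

Uma

Round 1: Liam 0, Ivy 12, Tomás 5, Carla 8, Uma 12. Liam eliminated.
Round 2: Ivy 12, Tomás 5, Carla 8, Uma 12. Tomás eliminated.
Round 3: Ivy 17, Carla 8, Uma 12. Carla eliminated.
Round 4: Ivy 17, Uma 20. Uma has a majority (≥19).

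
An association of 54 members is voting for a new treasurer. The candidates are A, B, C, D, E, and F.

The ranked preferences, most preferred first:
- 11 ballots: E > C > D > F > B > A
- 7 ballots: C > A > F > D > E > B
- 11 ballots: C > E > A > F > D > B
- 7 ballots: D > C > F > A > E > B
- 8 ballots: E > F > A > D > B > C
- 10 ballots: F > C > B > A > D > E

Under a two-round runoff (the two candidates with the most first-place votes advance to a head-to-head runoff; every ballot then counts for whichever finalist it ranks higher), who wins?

Round 1 first-place votes: A 0, B 0, C 18, D 7, E 19, F 10. E and C advance.
Runoff: E is ranked above C on 19 ballots, C above E on 35.

C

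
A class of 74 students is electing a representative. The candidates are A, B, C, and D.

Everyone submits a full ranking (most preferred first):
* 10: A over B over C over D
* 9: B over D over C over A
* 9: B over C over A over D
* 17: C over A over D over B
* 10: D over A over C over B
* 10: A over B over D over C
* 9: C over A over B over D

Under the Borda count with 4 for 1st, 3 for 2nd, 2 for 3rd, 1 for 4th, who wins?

A

A: 10×4 + 9×1 + 9×2 + 17×3 + 10×3 + 10×4 + 9×3 = 215
B: 10×3 + 9×4 + 9×4 + 17×1 + 10×1 + 10×3 + 9×2 = 177
C: 10×2 + 9×2 + 9×3 + 17×4 + 10×2 + 10×1 + 9×4 = 199
D: 10×1 + 9×3 + 9×1 + 17×2 + 10×4 + 10×2 + 9×1 = 149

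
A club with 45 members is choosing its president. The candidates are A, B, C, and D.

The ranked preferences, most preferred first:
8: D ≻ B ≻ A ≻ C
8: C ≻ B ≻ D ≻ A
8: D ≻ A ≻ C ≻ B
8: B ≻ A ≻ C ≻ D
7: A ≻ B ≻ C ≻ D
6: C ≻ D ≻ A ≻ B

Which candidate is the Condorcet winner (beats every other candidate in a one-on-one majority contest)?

B vs A: 24–21
B vs C: 23–22
B vs D: 23–22
B beats every other candidate.

B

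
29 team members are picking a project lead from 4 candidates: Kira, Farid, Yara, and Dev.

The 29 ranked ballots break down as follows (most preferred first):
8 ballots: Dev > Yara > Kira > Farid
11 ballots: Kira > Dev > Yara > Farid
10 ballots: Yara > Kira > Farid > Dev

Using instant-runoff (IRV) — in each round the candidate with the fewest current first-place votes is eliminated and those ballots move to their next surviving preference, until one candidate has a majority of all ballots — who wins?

Round 1: Kira 11, Farid 0, Yara 10, Dev 8. Farid eliminated.
Round 2: Kira 11, Yara 10, Dev 8. Dev eliminated.
Round 3: Kira 11, Yara 18. Yara has a majority (≥15).

Yara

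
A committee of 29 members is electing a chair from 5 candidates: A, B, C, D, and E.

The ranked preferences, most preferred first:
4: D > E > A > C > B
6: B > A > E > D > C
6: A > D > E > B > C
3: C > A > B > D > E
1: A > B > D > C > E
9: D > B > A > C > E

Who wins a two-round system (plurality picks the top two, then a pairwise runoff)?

Round 1 first-place votes: A 7, B 6, C 3, D 13, E 0. D and A advance.
Runoff: D is ranked above A on 13 ballots, A above D on 16.

A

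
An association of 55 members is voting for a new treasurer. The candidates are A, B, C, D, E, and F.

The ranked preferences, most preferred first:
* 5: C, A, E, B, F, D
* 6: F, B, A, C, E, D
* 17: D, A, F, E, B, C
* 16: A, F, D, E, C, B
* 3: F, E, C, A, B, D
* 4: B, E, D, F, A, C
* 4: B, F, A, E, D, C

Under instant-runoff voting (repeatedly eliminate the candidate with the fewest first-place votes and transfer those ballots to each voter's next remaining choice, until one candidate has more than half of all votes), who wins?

Round 1: A 16, B 8, C 5, D 17, E 0, F 9. E eliminated.
Round 2: A 16, B 8, C 5, D 17, F 9. C eliminated.
Round 3: A 21, B 8, D 17, F 9. B eliminated.
Round 4: A 21, D 21, F 13. F eliminated.
Round 5: A 34, D 21. A has a majority (≥28).

A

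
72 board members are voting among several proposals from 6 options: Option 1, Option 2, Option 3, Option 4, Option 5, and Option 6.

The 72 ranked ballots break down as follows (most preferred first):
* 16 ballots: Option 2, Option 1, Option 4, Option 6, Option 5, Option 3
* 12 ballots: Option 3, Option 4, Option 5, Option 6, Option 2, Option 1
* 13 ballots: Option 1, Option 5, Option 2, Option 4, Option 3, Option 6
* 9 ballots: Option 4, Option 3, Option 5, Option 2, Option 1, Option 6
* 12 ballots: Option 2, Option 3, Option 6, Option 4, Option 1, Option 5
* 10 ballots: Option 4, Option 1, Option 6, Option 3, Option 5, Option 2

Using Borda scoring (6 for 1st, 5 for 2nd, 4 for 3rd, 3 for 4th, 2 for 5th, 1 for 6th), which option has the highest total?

Option 1: 16×5 + 12×1 + 13×6 + 9×2 + 12×2 + 10×5 = 262
Option 2: 16×6 + 12×2 + 13×4 + 9×3 + 12×6 + 10×1 = 281
Option 3: 16×1 + 12×6 + 13×2 + 9×5 + 12×5 + 10×3 = 249
Option 4: 16×4 + 12×5 + 13×3 + 9×6 + 12×3 + 10×6 = 313
Option 5: 16×2 + 12×4 + 13×5 + 9×4 + 12×1 + 10×2 = 213
Option 6: 16×3 + 12×3 + 13×1 + 9×1 + 12×4 + 10×4 = 194

Option 4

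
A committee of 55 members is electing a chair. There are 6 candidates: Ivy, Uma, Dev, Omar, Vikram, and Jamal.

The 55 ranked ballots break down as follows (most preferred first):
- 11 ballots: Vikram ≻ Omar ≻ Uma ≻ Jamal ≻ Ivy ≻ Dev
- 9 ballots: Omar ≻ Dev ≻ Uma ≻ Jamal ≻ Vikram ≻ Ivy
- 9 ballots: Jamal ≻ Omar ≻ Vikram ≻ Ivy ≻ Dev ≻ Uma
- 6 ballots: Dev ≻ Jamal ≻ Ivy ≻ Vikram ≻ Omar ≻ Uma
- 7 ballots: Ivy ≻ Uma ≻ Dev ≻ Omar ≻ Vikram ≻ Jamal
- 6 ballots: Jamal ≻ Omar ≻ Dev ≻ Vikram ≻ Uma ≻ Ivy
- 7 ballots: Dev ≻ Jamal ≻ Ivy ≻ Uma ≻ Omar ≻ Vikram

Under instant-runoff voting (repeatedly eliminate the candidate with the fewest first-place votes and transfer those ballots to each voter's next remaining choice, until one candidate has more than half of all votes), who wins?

Round 1: Ivy 7, Uma 0, Dev 13, Omar 9, Vikram 11, Jamal 15. Uma eliminated.
Round 2: Ivy 7, Dev 13, Omar 9, Vikram 11, Jamal 15. Ivy eliminated.
Round 3: Dev 20, Omar 9, Vikram 11, Jamal 15. Omar eliminated.
Round 4: Dev 29, Vikram 11, Jamal 15. Dev has a majority (≥28).

Dev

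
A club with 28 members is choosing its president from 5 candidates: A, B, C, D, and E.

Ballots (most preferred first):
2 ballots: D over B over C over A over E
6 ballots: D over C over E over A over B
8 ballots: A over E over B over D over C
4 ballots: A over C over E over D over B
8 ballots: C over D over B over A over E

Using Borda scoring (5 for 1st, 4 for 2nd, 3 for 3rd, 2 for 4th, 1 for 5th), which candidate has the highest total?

A: 2×2 + 6×2 + 8×5 + 4×5 + 8×2 = 92
B: 2×4 + 6×1 + 8×3 + 4×1 + 8×3 = 66
C: 2×3 + 6×4 + 8×1 + 4×4 + 8×5 = 94
D: 2×5 + 6×5 + 8×2 + 4×2 + 8×4 = 96
E: 2×1 + 6×3 + 8×4 + 4×3 + 8×1 = 72

D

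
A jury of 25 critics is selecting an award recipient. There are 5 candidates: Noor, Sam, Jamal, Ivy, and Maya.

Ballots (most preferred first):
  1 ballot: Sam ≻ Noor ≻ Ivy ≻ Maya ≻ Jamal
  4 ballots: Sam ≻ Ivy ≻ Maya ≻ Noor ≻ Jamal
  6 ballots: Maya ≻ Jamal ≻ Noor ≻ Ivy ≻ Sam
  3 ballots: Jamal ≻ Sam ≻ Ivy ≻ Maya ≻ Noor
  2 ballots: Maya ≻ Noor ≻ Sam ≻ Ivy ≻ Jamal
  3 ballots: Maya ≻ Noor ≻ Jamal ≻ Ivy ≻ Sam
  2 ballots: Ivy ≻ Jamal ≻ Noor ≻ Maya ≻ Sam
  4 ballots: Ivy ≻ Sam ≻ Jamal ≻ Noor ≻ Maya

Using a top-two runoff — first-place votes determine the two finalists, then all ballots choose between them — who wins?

Round 1 first-place votes: Noor 0, Sam 5, Jamal 3, Ivy 6, Maya 11. Maya and Ivy advance.
Runoff: Maya is ranked above Ivy on 11 ballots, Ivy above Maya on 14.

Ivy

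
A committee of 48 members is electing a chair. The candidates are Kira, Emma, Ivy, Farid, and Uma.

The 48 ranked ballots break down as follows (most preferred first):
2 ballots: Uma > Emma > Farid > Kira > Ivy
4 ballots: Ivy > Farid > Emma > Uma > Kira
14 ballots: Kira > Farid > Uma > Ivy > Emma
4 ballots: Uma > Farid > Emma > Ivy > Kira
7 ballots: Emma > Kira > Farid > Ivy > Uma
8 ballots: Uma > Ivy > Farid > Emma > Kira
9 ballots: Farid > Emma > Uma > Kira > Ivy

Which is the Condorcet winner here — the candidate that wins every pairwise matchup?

Farid

Farid vs Kira: 27–21
Farid vs Emma: 39–9
Farid vs Ivy: 36–12
Farid vs Uma: 34–14
Farid beats every other candidate.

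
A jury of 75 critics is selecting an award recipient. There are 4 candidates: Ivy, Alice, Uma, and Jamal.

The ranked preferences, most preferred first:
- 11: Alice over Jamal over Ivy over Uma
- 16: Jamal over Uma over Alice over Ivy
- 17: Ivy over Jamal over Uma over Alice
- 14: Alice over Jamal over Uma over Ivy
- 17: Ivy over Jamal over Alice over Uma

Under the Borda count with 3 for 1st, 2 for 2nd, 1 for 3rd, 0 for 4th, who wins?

Jamal

Ivy: 11×1 + 16×0 + 17×3 + 14×0 + 17×3 = 113
Alice: 11×3 + 16×1 + 17×0 + 14×3 + 17×1 = 108
Uma: 11×0 + 16×2 + 17×1 + 14×1 + 17×0 = 63
Jamal: 11×2 + 16×3 + 17×2 + 14×2 + 17×2 = 166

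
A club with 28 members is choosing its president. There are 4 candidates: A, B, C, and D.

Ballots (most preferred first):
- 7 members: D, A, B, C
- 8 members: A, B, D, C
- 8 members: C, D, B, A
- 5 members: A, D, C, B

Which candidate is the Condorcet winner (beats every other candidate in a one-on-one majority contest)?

D vs A: 15–13
D vs B: 20–8
D vs C: 20–8
D beats every other candidate.

D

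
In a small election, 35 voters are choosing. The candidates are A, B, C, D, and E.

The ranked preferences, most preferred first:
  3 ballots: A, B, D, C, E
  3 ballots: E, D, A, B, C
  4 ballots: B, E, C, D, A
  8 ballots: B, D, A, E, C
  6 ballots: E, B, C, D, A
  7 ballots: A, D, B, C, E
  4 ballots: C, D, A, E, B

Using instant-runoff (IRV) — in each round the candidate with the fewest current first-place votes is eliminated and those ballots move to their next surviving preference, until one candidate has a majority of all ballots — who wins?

Round 1: A 10, B 12, C 4, D 0, E 9. D eliminated.
Round 2: A 10, B 12, C 4, E 9. C eliminated.
Round 3: A 14, B 12, E 9. E eliminated.
Round 4: A 17, B 18. B has a majority (≥18).

B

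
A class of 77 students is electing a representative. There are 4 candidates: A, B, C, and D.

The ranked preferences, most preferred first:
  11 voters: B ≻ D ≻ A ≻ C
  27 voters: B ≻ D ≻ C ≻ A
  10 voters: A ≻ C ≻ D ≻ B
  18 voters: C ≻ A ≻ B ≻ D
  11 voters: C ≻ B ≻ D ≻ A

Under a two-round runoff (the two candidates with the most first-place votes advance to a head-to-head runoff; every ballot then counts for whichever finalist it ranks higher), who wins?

C

Round 1 first-place votes: A 10, B 38, C 29, D 0. B and C advance.
Runoff: B is ranked above C on 38 ballots, C above B on 39.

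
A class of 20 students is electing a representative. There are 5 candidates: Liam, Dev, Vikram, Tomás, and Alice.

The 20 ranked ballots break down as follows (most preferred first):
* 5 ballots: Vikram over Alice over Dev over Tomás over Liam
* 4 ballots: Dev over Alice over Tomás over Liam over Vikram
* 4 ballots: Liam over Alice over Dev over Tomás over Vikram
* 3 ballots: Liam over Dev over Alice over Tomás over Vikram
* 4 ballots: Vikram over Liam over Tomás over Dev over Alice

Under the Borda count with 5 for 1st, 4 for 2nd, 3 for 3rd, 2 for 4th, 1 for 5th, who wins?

Liam: 5×1 + 4×2 + 4×5 + 3×5 + 4×4 = 64
Dev: 5×3 + 4×5 + 4×3 + 3×4 + 4×2 = 67
Vikram: 5×5 + 4×1 + 4×1 + 3×1 + 4×5 = 56
Tomás: 5×2 + 4×3 + 4×2 + 3×2 + 4×3 = 48
Alice: 5×4 + 4×4 + 4×4 + 3×3 + 4×1 = 65

Dev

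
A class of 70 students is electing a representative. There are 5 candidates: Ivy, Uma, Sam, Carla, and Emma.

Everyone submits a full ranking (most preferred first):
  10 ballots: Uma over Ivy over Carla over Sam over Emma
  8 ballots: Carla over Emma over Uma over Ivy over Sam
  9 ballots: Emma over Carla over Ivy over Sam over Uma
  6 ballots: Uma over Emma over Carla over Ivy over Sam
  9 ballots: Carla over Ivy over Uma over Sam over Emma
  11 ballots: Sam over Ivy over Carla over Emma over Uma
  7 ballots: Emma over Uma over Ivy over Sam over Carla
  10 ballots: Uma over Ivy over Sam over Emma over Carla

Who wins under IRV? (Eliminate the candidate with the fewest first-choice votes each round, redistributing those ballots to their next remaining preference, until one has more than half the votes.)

Carla

Round 1: Ivy 0, Uma 26, Sam 11, Carla 17, Emma 16. Ivy eliminated.
Round 2: Uma 26, Sam 11, Carla 17, Emma 16. Sam eliminated.
Round 3: Uma 26, Carla 28, Emma 16. Emma eliminated.
Round 4: Uma 33, Carla 37. Carla has a majority (≥36).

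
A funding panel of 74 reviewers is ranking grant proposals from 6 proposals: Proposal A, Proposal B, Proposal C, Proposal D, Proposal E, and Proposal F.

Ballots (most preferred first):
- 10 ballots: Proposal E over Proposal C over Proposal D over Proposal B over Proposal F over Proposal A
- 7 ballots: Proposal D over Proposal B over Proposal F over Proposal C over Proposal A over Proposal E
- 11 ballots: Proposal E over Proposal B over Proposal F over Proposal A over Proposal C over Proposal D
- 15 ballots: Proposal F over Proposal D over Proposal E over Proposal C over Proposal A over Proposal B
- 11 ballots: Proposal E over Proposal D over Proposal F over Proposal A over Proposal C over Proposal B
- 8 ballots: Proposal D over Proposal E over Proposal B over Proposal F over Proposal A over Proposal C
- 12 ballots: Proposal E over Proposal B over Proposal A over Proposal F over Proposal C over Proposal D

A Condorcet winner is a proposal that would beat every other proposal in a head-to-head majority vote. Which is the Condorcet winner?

Proposal E vs Proposal A: 67–7
Proposal E vs Proposal B: 67–7
Proposal E vs Proposal C: 67–7
Proposal E vs Proposal D: 44–30
Proposal E vs Proposal F: 52–22
Proposal E beats every other proposal.

Proposal E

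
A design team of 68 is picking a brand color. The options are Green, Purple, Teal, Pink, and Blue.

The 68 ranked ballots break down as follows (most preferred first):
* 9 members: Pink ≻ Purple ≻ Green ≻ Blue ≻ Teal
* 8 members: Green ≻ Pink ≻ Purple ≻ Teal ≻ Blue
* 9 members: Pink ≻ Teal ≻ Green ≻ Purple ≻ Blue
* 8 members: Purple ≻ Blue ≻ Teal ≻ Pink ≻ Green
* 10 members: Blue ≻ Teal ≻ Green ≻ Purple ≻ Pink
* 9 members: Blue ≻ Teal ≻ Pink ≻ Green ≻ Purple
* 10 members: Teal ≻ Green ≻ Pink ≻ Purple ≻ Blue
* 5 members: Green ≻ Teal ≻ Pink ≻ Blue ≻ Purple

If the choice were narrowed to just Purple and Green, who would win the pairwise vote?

Green

Purple is ranked above Green on 17 ballots; Green above Purple on 51.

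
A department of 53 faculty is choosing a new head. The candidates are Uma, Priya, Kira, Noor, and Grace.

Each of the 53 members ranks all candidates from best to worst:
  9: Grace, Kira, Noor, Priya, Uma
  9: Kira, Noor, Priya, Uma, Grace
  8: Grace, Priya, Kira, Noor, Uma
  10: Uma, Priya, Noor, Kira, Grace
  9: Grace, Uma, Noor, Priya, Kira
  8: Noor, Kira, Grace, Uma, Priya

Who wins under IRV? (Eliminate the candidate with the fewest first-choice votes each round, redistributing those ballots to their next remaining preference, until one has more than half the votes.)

Round 1: Uma 10, Priya 0, Kira 9, Noor 8, Grace 26. Priya eliminated.
Round 2: Uma 10, Kira 9, Noor 8, Grace 26. Noor eliminated.
Round 3: Uma 10, Kira 17, Grace 26. Uma eliminated.
Round 4: Kira 27, Grace 26. Kira has a majority (≥27).

Kira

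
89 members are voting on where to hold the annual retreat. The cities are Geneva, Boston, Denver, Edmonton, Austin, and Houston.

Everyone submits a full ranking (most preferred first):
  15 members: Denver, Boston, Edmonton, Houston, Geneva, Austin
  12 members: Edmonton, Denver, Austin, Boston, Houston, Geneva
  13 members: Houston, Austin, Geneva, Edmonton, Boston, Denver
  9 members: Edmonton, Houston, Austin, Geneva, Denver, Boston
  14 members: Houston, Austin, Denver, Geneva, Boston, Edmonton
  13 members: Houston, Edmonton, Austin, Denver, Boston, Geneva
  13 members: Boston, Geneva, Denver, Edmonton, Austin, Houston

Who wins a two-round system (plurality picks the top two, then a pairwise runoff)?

Edmonton

Round 1 first-place votes: Geneva 0, Boston 13, Denver 15, Edmonton 21, Austin 0, Houston 40. Houston and Edmonton advance.
Runoff: Houston is ranked above Edmonton on 40 ballots, Edmonton above Houston on 49.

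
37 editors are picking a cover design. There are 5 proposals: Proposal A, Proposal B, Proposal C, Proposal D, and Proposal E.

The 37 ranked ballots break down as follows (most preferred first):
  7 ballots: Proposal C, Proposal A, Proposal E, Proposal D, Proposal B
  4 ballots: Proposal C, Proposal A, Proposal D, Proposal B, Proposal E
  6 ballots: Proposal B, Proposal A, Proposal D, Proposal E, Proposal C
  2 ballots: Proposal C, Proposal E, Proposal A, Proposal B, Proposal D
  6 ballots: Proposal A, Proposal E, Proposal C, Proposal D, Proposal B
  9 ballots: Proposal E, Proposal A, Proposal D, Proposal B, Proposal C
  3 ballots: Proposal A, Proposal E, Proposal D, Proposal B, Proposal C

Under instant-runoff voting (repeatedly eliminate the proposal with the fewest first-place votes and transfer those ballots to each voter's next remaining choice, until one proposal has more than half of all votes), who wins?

Proposal A

Round 1: Proposal A 9, Proposal B 6, Proposal C 13, Proposal D 0, Proposal E 9. Proposal D eliminated.
Round 2: Proposal A 9, Proposal B 6, Proposal C 13, Proposal E 9. Proposal B eliminated.
Round 3: Proposal A 15, Proposal C 13, Proposal E 9. Proposal E eliminated.
Round 4: Proposal A 24, Proposal C 13. Proposal A has a majority (≥19).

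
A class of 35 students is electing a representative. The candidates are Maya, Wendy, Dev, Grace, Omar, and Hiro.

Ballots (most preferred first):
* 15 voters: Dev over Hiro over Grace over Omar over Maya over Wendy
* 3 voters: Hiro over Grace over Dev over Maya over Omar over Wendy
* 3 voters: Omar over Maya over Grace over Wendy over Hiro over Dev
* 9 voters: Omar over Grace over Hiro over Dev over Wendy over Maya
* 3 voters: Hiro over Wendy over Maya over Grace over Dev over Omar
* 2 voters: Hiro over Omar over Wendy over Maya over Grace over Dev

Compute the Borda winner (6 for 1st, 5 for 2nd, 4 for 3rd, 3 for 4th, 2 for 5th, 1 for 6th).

Hiro

Maya: 15×2 + 3×3 + 3×5 + 9×1 + 3×4 + 2×3 = 81
Wendy: 15×1 + 3×1 + 3×3 + 9×2 + 3×5 + 2×4 = 68
Dev: 15×6 + 3×4 + 3×1 + 9×3 + 3×2 + 2×1 = 140
Grace: 15×4 + 3×5 + 3×4 + 9×5 + 3×3 + 2×2 = 145
Omar: 15×3 + 3×2 + 3×6 + 9×6 + 3×1 + 2×5 = 136
Hiro: 15×5 + 3×6 + 3×2 + 9×4 + 3×6 + 2×6 = 165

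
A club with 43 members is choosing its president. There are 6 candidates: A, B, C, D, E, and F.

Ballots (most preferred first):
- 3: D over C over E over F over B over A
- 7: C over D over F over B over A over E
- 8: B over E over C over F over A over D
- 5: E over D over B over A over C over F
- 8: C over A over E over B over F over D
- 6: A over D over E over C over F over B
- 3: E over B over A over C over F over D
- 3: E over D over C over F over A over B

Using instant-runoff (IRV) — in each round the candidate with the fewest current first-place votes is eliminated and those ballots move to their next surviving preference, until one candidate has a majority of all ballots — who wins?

E

Round 1: A 6, B 8, C 15, D 3, E 11, F 0. F eliminated.
Round 2: A 6, B 8, C 15, D 3, E 11. D eliminated.
Round 3: A 6, B 8, C 18, E 11. A eliminated.
Round 4: B 8, C 18, E 17. B eliminated.
Round 5: C 18, E 25. E has a majority (≥22).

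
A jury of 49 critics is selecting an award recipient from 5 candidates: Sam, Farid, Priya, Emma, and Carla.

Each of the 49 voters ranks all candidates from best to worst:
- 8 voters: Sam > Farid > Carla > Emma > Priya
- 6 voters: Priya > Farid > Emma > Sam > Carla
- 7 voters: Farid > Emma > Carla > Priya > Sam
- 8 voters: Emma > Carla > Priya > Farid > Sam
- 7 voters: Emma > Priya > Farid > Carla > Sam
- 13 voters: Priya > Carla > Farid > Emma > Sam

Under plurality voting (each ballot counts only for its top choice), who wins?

First-place votes: Sam 8, Farid 7, Priya 19, Emma 15, Carla 0.

Priya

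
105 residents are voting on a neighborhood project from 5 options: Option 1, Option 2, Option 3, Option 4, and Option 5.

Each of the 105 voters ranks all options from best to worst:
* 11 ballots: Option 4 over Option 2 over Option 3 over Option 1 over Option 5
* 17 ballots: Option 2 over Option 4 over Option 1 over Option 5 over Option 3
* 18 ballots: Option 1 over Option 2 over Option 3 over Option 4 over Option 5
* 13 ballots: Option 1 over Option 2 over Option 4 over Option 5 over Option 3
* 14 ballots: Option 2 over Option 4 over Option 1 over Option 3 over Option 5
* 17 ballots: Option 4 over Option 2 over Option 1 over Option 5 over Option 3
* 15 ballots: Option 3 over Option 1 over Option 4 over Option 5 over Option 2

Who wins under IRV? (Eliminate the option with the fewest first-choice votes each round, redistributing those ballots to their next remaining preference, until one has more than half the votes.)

Option 2

Round 1: Option 1 31, Option 2 31, Option 3 15, Option 4 28, Option 5 0. Option 5 eliminated.
Round 2: Option 1 31, Option 2 31, Option 3 15, Option 4 28. Option 3 eliminated.
Round 3: Option 1 46, Option 2 31, Option 4 28. Option 4 eliminated.
Round 4: Option 1 46, Option 2 59. Option 2 has a majority (≥53).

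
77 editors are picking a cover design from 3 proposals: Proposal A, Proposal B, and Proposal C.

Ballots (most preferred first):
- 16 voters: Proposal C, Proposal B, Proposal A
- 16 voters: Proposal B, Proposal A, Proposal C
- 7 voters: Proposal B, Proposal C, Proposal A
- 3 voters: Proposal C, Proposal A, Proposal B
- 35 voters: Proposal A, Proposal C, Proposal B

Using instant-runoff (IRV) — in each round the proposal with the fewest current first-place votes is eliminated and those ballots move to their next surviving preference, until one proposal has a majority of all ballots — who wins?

Round 1: Proposal A 35, Proposal B 23, Proposal C 19. Proposal C eliminated.
Round 2: Proposal A 38, Proposal B 39. Proposal B has a majority (≥39).

Proposal B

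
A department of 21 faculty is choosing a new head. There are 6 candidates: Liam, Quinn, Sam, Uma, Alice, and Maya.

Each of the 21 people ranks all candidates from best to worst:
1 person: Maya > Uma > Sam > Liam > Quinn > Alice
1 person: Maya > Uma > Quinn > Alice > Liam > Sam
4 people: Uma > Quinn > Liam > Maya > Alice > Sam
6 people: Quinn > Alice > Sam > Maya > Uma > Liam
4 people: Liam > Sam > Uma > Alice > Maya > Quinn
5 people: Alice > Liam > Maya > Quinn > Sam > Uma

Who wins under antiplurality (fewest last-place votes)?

Last-place votes: Liam 6, Quinn 4, Sam 5, Uma 5, Alice 1, Maya 0.

Maya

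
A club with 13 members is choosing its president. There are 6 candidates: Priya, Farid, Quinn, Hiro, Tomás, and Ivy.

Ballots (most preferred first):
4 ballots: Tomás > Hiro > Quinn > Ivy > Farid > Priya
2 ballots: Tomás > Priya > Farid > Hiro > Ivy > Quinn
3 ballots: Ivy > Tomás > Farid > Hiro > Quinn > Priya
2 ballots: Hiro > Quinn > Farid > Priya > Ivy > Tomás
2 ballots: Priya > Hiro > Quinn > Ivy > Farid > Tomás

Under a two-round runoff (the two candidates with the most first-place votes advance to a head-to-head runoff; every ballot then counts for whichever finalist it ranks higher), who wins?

Ivy

Round 1 first-place votes: Priya 2, Farid 0, Quinn 0, Hiro 2, Tomás 6, Ivy 3. Tomás and Ivy advance.
Runoff: Tomás is ranked above Ivy on 6 ballots, Ivy above Tomás on 7.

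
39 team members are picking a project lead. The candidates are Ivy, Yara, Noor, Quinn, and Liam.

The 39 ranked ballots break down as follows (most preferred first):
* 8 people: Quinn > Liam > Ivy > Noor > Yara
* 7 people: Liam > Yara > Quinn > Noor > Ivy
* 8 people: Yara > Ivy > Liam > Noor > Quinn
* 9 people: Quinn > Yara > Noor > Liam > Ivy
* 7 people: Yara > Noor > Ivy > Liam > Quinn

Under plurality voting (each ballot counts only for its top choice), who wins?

Quinn

First-place votes: Ivy 0, Yara 15, Noor 0, Quinn 17, Liam 7.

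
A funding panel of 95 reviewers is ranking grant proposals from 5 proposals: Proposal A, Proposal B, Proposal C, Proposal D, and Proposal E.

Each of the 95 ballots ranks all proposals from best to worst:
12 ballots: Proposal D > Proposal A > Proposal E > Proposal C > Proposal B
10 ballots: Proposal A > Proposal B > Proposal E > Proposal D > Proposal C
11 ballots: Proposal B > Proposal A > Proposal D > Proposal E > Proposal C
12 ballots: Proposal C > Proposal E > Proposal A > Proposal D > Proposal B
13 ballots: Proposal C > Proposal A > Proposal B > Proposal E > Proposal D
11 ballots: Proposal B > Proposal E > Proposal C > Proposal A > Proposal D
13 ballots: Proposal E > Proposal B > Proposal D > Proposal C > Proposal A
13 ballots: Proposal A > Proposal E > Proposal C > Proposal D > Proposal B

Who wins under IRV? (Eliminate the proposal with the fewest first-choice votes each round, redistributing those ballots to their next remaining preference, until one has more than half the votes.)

Round 1: Proposal A 23, Proposal B 22, Proposal C 25, Proposal D 12, Proposal E 13. Proposal D eliminated.
Round 2: Proposal A 35, Proposal B 22, Proposal C 25, Proposal E 13. Proposal E eliminated.
Round 3: Proposal A 35, Proposal B 35, Proposal C 25. Proposal C eliminated.
Round 4: Proposal A 60, Proposal B 35. Proposal A has a majority (≥48).

Proposal A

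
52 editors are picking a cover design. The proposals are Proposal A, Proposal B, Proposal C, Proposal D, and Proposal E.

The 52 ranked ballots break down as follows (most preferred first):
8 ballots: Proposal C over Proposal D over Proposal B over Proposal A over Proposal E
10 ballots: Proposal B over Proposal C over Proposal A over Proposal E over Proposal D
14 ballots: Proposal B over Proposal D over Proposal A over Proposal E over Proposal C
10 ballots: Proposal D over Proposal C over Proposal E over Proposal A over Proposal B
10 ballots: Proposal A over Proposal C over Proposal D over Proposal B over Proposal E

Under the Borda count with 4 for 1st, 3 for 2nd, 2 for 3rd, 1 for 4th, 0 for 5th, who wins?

Proposal A: 8×1 + 10×2 + 14×2 + 10×1 + 10×4 = 106
Proposal B: 8×2 + 10×4 + 14×4 + 10×0 + 10×1 = 122
Proposal C: 8×4 + 10×3 + 14×0 + 10×3 + 10×3 = 122
Proposal D: 8×3 + 10×0 + 14×3 + 10×4 + 10×2 = 126
Proposal E: 8×0 + 10×1 + 14×1 + 10×2 + 10×0 = 44

Proposal D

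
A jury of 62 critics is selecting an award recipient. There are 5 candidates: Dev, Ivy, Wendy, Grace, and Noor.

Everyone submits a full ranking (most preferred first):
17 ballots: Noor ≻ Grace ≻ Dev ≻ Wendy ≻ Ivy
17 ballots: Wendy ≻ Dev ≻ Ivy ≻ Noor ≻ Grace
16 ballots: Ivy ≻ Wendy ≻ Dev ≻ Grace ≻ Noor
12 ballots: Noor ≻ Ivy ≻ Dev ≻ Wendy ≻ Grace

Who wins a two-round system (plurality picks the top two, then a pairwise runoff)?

Round 1 first-place votes: Dev 0, Ivy 16, Wendy 17, Grace 0, Noor 29. Noor and Wendy advance.
Runoff: Noor is ranked above Wendy on 29 ballots, Wendy above Noor on 33.

Wendy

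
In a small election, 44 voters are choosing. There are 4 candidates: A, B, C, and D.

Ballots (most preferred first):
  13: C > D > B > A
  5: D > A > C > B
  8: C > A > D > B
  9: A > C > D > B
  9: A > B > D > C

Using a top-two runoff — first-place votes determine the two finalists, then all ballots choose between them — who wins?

A

Round 1 first-place votes: A 18, B 0, C 21, D 5. C and A advance.
Runoff: C is ranked above A on 21 ballots, A above C on 23.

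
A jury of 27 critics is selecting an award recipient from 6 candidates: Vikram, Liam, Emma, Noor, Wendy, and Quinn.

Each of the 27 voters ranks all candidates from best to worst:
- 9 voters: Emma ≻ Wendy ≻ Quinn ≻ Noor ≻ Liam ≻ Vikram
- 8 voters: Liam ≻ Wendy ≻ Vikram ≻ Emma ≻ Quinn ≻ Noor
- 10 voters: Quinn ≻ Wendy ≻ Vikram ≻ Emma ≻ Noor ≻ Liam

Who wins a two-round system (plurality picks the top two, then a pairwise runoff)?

Round 1 first-place votes: Vikram 0, Liam 8, Emma 9, Noor 0, Wendy 0, Quinn 10. Quinn and Emma advance.
Runoff: Quinn is ranked above Emma on 10 ballots, Emma above Quinn on 17.

Emma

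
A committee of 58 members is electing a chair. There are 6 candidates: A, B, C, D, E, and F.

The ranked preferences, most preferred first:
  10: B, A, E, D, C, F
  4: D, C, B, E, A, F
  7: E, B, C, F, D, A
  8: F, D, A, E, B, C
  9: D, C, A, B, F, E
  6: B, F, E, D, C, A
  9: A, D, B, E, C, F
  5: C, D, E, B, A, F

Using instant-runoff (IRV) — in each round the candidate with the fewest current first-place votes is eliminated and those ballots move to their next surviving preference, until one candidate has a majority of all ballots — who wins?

Round 1: A 9, B 16, C 5, D 13, E 7, F 8. C eliminated.
Round 2: A 9, B 16, D 18, E 7, F 8. E eliminated.
Round 3: A 9, B 23, D 18, F 8. F eliminated.
Round 4: A 9, B 23, D 26. A eliminated.
Round 5: B 23, D 35. D has a majority (≥30).

D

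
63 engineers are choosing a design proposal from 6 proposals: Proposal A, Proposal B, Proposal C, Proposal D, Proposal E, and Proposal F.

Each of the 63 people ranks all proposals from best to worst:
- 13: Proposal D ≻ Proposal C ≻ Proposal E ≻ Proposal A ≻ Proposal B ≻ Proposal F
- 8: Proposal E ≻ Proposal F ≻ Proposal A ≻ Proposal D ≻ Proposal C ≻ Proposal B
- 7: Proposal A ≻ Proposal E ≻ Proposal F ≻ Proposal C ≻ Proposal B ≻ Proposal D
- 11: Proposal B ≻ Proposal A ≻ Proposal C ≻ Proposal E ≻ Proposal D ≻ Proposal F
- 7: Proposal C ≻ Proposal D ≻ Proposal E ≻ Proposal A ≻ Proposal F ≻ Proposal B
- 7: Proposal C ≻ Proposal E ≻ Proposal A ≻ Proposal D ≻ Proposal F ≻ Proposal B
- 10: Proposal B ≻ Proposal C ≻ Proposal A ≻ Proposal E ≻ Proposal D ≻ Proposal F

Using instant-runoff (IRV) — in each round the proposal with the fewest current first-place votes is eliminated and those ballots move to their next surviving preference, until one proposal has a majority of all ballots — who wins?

Proposal C

Round 1: Proposal A 7, Proposal B 21, Proposal C 14, Proposal D 13, Proposal E 8, Proposal F 0. Proposal F eliminated.
Round 2: Proposal A 7, Proposal B 21, Proposal C 14, Proposal D 13, Proposal E 8. Proposal A eliminated.
Round 3: Proposal B 21, Proposal C 14, Proposal D 13, Proposal E 15. Proposal D eliminated.
Round 4: Proposal B 21, Proposal C 27, Proposal E 15. Proposal E eliminated.
Round 5: Proposal B 21, Proposal C 42. Proposal C has a majority (≥32).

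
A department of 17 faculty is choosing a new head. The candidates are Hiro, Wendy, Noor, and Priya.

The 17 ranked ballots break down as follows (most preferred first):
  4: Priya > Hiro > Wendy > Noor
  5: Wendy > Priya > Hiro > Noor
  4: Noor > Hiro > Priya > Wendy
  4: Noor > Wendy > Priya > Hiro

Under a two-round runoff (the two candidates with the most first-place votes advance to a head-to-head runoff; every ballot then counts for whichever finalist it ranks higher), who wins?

Round 1 first-place votes: Hiro 0, Wendy 5, Noor 8, Priya 4. Noor and Wendy advance.
Runoff: Noor is ranked above Wendy on 8 ballots, Wendy above Noor on 9.

Wendy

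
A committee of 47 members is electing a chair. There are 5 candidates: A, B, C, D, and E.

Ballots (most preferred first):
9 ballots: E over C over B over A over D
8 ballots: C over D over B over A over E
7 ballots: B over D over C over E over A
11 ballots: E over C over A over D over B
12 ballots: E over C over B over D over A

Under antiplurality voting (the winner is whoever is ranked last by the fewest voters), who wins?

Last-place votes: A 19, B 11, C 0, D 9, E 8.

C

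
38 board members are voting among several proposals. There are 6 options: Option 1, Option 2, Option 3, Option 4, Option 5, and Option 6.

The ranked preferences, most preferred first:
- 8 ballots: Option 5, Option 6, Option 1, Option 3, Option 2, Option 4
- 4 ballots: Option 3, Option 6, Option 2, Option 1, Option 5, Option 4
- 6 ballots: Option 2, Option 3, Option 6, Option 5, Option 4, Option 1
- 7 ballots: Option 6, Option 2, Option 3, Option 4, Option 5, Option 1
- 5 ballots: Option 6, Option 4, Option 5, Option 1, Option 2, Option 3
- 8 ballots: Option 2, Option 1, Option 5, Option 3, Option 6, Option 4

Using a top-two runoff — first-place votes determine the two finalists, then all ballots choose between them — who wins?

Option 6

Round 1 first-place votes: Option 1 0, Option 2 14, Option 3 4, Option 4 0, Option 5 8, Option 6 12. Option 2 and Option 6 advance.
Runoff: Option 2 is ranked above Option 6 on 14 ballots, Option 6 above Option 2 on 24.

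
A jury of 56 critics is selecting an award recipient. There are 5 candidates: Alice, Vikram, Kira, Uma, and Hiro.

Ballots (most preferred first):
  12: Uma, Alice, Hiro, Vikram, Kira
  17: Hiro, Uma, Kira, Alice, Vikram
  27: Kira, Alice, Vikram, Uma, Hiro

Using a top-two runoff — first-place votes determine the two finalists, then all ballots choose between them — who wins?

Round 1 first-place votes: Alice 0, Vikram 0, Kira 27, Uma 12, Hiro 17. Kira and Hiro advance.
Runoff: Kira is ranked above Hiro on 27 ballots, Hiro above Kira on 29.

Hiro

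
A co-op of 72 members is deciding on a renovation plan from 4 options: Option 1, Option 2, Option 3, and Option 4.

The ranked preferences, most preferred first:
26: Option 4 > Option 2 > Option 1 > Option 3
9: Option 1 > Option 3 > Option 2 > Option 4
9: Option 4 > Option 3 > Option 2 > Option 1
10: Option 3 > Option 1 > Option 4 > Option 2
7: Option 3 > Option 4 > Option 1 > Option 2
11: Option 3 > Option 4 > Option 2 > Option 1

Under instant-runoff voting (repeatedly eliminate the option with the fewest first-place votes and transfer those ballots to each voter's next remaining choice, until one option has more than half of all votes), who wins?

Round 1: Option 1 9, Option 2 0, Option 3 28, Option 4 35. Option 2 eliminated.
Round 2: Option 1 9, Option 3 28, Option 4 35. Option 1 eliminated.
Round 3: Option 3 37, Option 4 35. Option 3 has a majority (≥37).

Option 3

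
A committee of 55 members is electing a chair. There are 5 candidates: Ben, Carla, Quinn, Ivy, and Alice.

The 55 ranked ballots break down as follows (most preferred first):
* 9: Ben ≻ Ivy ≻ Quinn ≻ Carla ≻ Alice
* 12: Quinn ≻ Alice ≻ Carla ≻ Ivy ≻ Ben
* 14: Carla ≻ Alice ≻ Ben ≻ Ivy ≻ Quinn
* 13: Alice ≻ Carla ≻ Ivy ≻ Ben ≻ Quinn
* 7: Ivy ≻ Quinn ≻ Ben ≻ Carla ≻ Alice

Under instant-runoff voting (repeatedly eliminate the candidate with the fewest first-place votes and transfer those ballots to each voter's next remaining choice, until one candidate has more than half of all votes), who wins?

Quinn

Round 1: Ben 9, Carla 14, Quinn 12, Ivy 7, Alice 13. Ivy eliminated.
Round 2: Ben 9, Carla 14, Quinn 19, Alice 13. Ben eliminated.
Round 3: Carla 14, Quinn 28, Alice 13. Quinn has a majority (≥28).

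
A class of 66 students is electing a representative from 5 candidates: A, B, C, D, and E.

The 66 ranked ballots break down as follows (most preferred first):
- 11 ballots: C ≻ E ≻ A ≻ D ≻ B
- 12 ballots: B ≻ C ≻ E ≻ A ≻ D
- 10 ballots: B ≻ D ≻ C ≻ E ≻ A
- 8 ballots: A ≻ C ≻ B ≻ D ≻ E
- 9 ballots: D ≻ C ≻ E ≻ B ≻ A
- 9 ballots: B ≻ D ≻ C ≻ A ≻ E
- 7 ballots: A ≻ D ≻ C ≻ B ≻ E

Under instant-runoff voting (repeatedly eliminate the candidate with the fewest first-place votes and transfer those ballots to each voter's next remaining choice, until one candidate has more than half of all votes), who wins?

Round 1: A 15, B 31, C 11, D 9, E 0. E eliminated.
Round 2: A 15, B 31, C 11, D 9. D eliminated.
Round 3: A 15, B 31, C 20. A eliminated.
Round 4: B 31, C 35. C has a majority (≥34).

C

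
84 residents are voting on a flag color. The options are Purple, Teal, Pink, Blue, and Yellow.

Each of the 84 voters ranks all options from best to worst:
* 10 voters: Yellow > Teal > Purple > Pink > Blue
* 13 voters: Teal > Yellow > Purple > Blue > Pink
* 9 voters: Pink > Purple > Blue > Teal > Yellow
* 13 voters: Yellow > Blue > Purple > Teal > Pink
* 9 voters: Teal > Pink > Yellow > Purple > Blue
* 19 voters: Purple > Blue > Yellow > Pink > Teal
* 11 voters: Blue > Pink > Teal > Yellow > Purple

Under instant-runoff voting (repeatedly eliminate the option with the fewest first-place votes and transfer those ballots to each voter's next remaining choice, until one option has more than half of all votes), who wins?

Round 1: Purple 19, Teal 22, Pink 9, Blue 11, Yellow 23. Pink eliminated.
Round 2: Purple 28, Teal 22, Blue 11, Yellow 23. Blue eliminated.
Round 3: Purple 28, Teal 33, Yellow 23. Yellow eliminated.
Round 4: Purple 41, Teal 43. Teal has a majority (≥43).

Teal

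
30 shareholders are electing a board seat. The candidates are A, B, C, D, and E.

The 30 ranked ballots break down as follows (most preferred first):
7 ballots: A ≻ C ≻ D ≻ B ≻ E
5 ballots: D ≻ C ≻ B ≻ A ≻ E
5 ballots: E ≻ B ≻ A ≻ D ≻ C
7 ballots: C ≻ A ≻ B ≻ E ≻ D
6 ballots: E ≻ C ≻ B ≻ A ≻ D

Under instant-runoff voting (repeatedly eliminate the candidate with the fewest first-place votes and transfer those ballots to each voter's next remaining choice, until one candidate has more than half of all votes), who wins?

C

Round 1: A 7, B 0, C 7, D 5, E 11. B eliminated.
Round 2: A 7, C 7, D 5, E 11. D eliminated.
Round 3: A 7, C 12, E 11. A eliminated.
Round 4: C 19, E 11. C has a majority (≥16).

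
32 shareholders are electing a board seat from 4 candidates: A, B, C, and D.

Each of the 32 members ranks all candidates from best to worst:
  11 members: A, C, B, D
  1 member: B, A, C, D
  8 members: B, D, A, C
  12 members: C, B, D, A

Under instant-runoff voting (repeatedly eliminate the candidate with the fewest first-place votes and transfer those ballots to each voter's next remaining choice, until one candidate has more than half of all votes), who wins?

Round 1: A 11, B 9, C 12, D 0. D eliminated.
Round 2: A 11, B 9, C 12. B eliminated.
Round 3: A 20, C 12. A has a majority (≥17).

A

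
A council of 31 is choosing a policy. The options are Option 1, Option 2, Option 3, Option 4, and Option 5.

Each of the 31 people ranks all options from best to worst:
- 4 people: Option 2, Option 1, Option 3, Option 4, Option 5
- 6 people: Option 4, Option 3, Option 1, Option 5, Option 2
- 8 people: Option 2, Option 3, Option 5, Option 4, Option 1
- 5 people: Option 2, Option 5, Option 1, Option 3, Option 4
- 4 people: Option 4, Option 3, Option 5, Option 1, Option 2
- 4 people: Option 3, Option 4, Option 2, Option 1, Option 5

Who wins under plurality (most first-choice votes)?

First-place votes: Option 1 0, Option 2 17, Option 3 4, Option 4 10, Option 5 0.

Option 2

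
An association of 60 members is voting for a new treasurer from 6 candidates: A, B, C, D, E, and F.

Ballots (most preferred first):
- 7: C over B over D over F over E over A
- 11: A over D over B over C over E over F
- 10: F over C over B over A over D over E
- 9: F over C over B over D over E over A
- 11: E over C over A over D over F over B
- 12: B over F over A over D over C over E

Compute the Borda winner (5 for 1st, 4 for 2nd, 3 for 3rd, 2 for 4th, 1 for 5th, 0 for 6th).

A: 7×0 + 11×5 + 10×2 + 9×0 + 11×3 + 12×3 = 144
B: 7×4 + 11×3 + 10×3 + 9×3 + 11×0 + 12×5 = 178
C: 7×5 + 11×2 + 10×4 + 9×4 + 11×4 + 12×1 = 189
D: 7×3 + 11×4 + 10×1 + 9×2 + 11×2 + 12×2 = 139
E: 7×1 + 11×1 + 10×0 + 9×1 + 11×5 + 12×0 = 82
F: 7×2 + 11×0 + 10×5 + 9×5 + 11×1 + 12×4 = 168

C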